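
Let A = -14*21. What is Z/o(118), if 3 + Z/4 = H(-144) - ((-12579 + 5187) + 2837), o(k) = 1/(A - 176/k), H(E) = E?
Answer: -307396288/59 ≈ -5.2101e+6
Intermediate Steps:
A = -294
o(k) = 1/(-294 - 176/k)
Z = 17632 (Z = -12 + 4*(-144 - ((-12579 + 5187) + 2837)) = -12 + 4*(-144 - (-7392 + 2837)) = -12 + 4*(-144 - 1*(-4555)) = -12 + 4*(-144 + 4555) = -12 + 4*4411 = -12 + 17644 = 17632)
Z/o(118) = 17632/((-1*118/(176 + 294*118))) = 17632/((-1*118/(176 + 34692))) = 17632/((-1*118/34868)) = 17632/((-1*118*1/34868)) = 17632/(-59/17434) = 17632*(-17434/59) = -307396288/59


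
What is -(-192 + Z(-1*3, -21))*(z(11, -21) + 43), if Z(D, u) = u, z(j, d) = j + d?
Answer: 7029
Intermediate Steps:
z(j, d) = d + j
-(-192 + Z(-1*3, -21))*(z(11, -21) + 43) = -(-192 - 21)*((-21 + 11) + 43) = -(-213)*(-10 + 43) = -(-213)*33 = -1*(-7029) = 7029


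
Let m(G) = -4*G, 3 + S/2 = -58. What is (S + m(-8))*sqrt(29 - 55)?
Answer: -90*I*sqrt(26) ≈ -458.91*I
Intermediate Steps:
S = -122 (S = -6 + 2*(-58) = -6 - 116 = -122)
(S + m(-8))*sqrt(29 - 55) = (-122 - 4*(-8))*sqrt(29 - 55) = (-122 + 32)*sqrt(-26) = -90*I*sqrt(26)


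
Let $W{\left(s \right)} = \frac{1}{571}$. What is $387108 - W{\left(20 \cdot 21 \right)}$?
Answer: $\frac{221038667}{571} \approx 3.8711 \cdot 10^{5}$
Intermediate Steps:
$W{\left(s \right)} = \frac{1}{571}$
$387108 - W{\left(20 \cdot 21 \right)} = 387108 - \frac{1}{571} = \frac{221038667}{571}$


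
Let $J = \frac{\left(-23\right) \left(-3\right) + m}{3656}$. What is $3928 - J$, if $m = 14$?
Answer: $\frac{14360685}{3656} \approx 3928.0$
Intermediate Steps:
$J = \frac{83}{3656}$ ($J = \frac{\left(-23\right) \left(-3\right) + 14}{3656} = \left(69 + 14\right) \frac{1}{3656} = 83 \cdot \frac{1}{3656} = \frac{83}{3656} \approx 0.022702$)
$3928 - J = 3928 - \frac{83}{3656} = \frac{14360685}{3656}$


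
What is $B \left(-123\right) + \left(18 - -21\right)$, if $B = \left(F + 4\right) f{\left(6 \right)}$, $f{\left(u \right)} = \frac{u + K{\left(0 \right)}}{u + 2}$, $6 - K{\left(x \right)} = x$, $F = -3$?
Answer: $- \frac{291}{2} \approx -145.5$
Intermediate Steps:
$K{\left(x \right)} = 6 - x$
$f{\left(u \right)} = \frac{6 + u}{2 + u}$ ($f{\left(u \right)} = \frac{u + \left(6 - 0\right)}{u + 2} = \frac{u + \left(6 + 0\right)}{2 + u} = \frac{u + 6}{2 + u} = \frac{6 + u}{2 + u}$)
$B = \frac{3}{2}$ ($B = \left(-3 + 4\right) \frac{6 + 6}{2 + 6} = 1 \cdot \frac{1}{8} \cdot 12 = 1 \cdot \frac{3}{2} = \frac{3}{2} \approx 1.5$)
$B \left(-123\right) + \left(18 - -21\right) = \frac{3}{2} \left(-123\right) + \left(18 - -21\right) = - \frac{369}{2} + \left(18 + 21\right) = - \frac{369}{2} + 39 = - \frac{291}{2}$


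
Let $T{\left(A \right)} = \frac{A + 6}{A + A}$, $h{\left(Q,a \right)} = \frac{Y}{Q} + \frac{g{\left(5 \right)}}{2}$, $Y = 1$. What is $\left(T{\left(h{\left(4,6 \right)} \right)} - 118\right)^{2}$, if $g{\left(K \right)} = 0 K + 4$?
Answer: $\frac{485809}{36} \approx 13495.0$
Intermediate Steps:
$g{\left(K \right)} = 4$ ($g{\left(K \right)} = 0 + 4 = 4$)
$h{\left(Q,a \right)} = 2 + \frac{1}{Q}$ ($h{\left(Q,a \right)} = 1 \frac{1}{Q} + \frac{4}{2} = \frac{1}{Q} + 4 \cdot \frac{1}{2} = \frac{1}{Q} + 2 = 2 + \frac{1}{Q}$)
$T{\left(A \right)} = \frac{6 + A}{2 A}$
$\left(T{\left(h{\left(4,6 \right)} \right)} - 118\right)^{2} = \left(\frac{6 + \left(2 + \frac{1}{4}\right)}{2 \left(2 + \frac{1}{4}\right)} - 118\right)^{2} = \left(\frac{6 + \frac{9}{4}}{2 \cdot \frac{9}{4}} - 118\right)^{2} = \left(\frac{1}{2} \cdot \frac{4}{9} \cdot \frac{33}{4} - 118\right)^{2} = \left(\frac{11}{6} - 118\right)^{2} = \left(- \frac{697}{6}\right)^{2} = \frac{485809}{36}$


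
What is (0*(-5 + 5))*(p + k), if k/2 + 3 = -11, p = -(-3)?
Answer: 0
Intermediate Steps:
p = 3 (p = -1*(-3) = 3)
k = -28 (k = -6 + 2*(-11) = -6 - 22 = -28)
(0*(-5 + 5))*(p + k) = (0*(-5 + 5))*(3 - 28) = (0*0)*(-25) = 0*(-25) = 0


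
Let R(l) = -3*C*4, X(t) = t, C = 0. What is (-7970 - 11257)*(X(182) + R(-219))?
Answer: -3499314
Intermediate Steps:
R(l) = 0 (R(l) = -3*0*4 = 0*4 = 0)
(-7970 - 11257)*(X(182) + R(-219)) = (-7970 - 11257)*(182 + 0) = -19227*182 = -3499314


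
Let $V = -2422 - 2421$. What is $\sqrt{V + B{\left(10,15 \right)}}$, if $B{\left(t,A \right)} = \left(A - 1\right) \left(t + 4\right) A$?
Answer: $i \sqrt{1903} \approx 43.623 i$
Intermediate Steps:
$V = -4843$
$B{\left(t,A \right)} = A \left(-1 + A\right) \left(4 + t\right)$ ($B{\left(t,A \right)} = \left(-1 + A\right) \left(4 + t\right) A = \left(-1 + A\right) A \left(4 + t\right) = A \left(-1 + A\right) \left(4 + t\right)$)
$\sqrt{V + B{\left(10,15 \right)}} = \sqrt{-4843 + 15 \left(-4 - 10 + 4 \cdot 15 + 15 \cdot 10\right)} = \sqrt{-4843 + 15 \left(-4 - 10 + 60 + 150\right)} = \sqrt{-4843 + 15 \cdot 196} = \sqrt{-4843 + 2940} = \sqrt{-1903} = i \sqrt{1903}$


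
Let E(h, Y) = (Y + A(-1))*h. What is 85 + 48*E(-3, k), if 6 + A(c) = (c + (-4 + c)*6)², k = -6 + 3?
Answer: -137003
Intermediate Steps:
k = -3
A(c) = -6 + (-24 + 7*c)² (A(c) = -6 + (c + (-4 + c)*6)² = -6 + (c + (-24 + 6*c))² = -6 + (-24 + 7*c)²)
E(h, Y) = h*(955 + Y) (E(h, Y) = (Y + (-6 + (-24 + 7*(-1))²))*h = (Y + (-6 + (-24 - 7)²))*h = (Y + (-6 + (-31)²))*h = (Y + (-6 + 961))*h = (Y + 955)*h = (955 + Y)*h = h*(955 + Y))
85 + 48*E(-3, k) = 85 + 48*(-3*(955 - 3)) = 85 + 48*(-3*952) = 85 + 48*(-2856) = 85 - 137088 = -137003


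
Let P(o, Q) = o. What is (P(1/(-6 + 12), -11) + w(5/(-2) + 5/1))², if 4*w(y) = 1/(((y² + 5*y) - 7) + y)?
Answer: 49/1444 ≈ 0.033934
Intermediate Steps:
w(y) = 1/(4*(-7 + y² + 6*y)) (w(y) = 1/(4*(((y² + 5*y) - 7) + y)) = 1/(4*((-7 + y² + 5*y) + y)) = 1/(4*(-7 + y² + 6*y)))
(P(1/(-6 + 12), -11) + w(5/(-2) + 5/1))² = (1/(-6 + 12) + 1/(4*(-7 + (5/(-2) + 5/1)² + 6*(5/(-2) + 5/1))))² = (1/6 + 1/(4*(-7 + (5*(-½) + 5*1)² + 6*(5*(-½) + 5*1))))² = (⅙ + 1/(4*(-7 + (-5/2 + 5)² + 6*(-5/2 + 5))))² = (⅙ + 1/(4*(-7 + (5/2)² + 6*(5/2))))² = (⅙ + 1/(4*(-7 + 25/4 + 15)))² = (⅙ + 1/(4*(57/4)))² = (⅙ + (¼)*(4/57))² = (⅙ + 1/57)² = (7/38)² = 49/1444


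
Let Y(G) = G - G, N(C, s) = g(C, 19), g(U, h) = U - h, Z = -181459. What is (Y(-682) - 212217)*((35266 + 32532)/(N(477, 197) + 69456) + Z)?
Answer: 1346140893722988/34957 ≈ 3.8508e+10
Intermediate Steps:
N(C, s) = -19 + C (N(C, s) = C - 1*19 = C - 19 = -19 + C)
Y(G) = 0
(Y(-682) - 212217)*((35266 + 32532)/(N(477, 197) + 69456) + Z) = (0 - 212217)*((35266 + 32532)/((-19 + 477) + 69456) - 181459) = -212217*(67798/(458 + 69456) - 181459) = -212217*(67798/69914 - 181459) = -212217*(67798*(1/69914) - 181459) = -212217*(33899/34957 - 181459) = -212217*(-6343228364/34957) = 1346140893722988/34957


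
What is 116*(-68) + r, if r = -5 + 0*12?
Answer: -7893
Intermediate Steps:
r = -5 (r = -5 + 0 = -5)
116*(-68) + r = 116*(-68) - 5 = -7888 - 5 = -7893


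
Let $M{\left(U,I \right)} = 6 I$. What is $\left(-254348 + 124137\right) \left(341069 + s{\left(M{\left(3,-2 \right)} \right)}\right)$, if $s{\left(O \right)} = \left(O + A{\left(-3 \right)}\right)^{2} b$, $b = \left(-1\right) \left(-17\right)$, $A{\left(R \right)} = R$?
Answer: $-44908992634$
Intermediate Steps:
$b = 17$
$s{\left(O \right)} = 17 \left(-3 + O\right)^{2}$ ($s{\left(O \right)} = \left(O - 3\right)^{2} \cdot 17 = \left(-3 + O\right)^{2} \cdot 17 = 17 \left(-3 + O\right)^{2}$)
$\left(-254348 + 124137\right) \left(341069 + s{\left(M{\left(3,-2 \right)} \right)}\right) = \left(-254348 + 124137\right) \left(341069 + 17 \left(-3 + 6 \left(-2\right)\right)^{2}\right) = - 130211 \left(341069 + 17 \left(-3 - 12\right)^{2}\right) = - 130211 \left(341069 + 17 \left(-15\right)^{2}\right) = - 130211 \left(341069 + 17 \cdot 225\right) = - 130211 \left(341069 + 3825\right) = \left(-130211\right) 344894 = -44908992634$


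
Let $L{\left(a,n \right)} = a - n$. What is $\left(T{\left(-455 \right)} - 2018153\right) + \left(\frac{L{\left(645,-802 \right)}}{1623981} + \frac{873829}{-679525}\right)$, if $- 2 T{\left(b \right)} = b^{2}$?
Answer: $- \frac{425697275912998493}{200642852550} \approx -2.1217 \cdot 10^{6}$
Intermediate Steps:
$T{\left(b \right)} = - \frac{b^{2}}{2}$
$\left(T{\left(-455 \right)} - 2018153\right) + \left(\frac{L{\left(645,-802 \right)}}{1623981} + \frac{873829}{-679525}\right) = \left(- \frac{\left(-455\right)^{2}}{2} - 2018153\right) + \left(\frac{645 - -802}{1623981} + \frac{873829}{-679525}\right) = \left(\left(- \frac{1}{2}\right) 207025 - 2018153\right) + \left(\left(645 + 802\right) \frac{1}{1623981} + 873829 \left(- \frac{1}{679525}\right)\right) = \left(- \frac{207025}{2} - 2018153\right) + \left(1447 \cdot \frac{1}{1623981} - \frac{79439}{61775}\right) = - \frac{4243331}{2} + \left(\frac{1447}{1623981} - \frac{79439}{61775}\right) = - \frac{4243331}{2} - \frac{128918038234}{100321426275} = - \frac{425697275912998493}{200642852550}$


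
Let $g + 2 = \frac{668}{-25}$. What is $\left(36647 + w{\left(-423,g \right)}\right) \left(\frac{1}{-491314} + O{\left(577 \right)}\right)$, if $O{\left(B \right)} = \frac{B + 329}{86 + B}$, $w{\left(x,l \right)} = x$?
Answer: $\frac{2687397105984}{54290197} \approx 49501.0$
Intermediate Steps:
$g = - \frac{718}{25}$ ($g = -2 + \frac{668}{-25} = -2 + 668 \left(- \frac{1}{25}\right) = -2 - \frac{668}{25} = - \frac{718}{25} \approx -28.72$)
$O{\left(B \right)} = \frac{329 + B}{86 + B}$
$\left(36647 + w{\left(-423,g \right)}\right) \left(\frac{1}{-491314} + O{\left(577 \right)}\right) = \left(36647 - 423\right) \left(\frac{1}{-491314} + \frac{329 + 577}{86 + 577}\right) = 36224 \left(- \frac{1}{491314} + \frac{1}{663} \cdot 906\right) = 36224 \left(- \frac{1}{491314} + \frac{302}{221}\right) = 36224 \cdot \frac{148376607}{108580394} = \frac{2687397105984}{54290197}$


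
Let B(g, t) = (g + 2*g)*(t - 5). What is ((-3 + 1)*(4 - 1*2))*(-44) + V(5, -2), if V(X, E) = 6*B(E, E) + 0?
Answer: 428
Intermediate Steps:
B(g, t) = 3*g*(-5 + t) (B(g, t) = (3*g)*(-5 + t) = 3*g*(-5 + t))
V(X, E) = 18*E*(-5 + E) (V(X, E) = 6*(3*E*(-5 + E)) + 0 = 18*E*(-5 + E) + 0 = 18*E*(-5 + E))
((-3 + 1)*(4 - 1*2))*(-44) + V(5, -2) = ((-3 + 1)*(4 - 1*2))*(-44) + 18*(-2)*(-5 - 2) = -2*(4 - 2)*(-44) + 18*(-2)*(-7) = -2*2*(-44) + 252 = -4*(-44) + 252 = 176 + 252 = 428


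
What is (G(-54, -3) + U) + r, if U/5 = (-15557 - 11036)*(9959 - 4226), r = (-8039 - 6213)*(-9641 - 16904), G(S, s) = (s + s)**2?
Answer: -383968969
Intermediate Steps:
G(S, s) = 4*s**2 (G(S, s) = (2*s)**2 = 4*s**2)
r = 378319340 (r = -14252*(-26545) = 378319340)
U = -762288345 (U = 5*((-15557 - 11036)*(9959 - 4226)) = 5*(-26593*5733) = 5*(-152457669) = -762288345)
(G(-54, -3) + U) + r = (4*(-3)**2 - 762288345) + 378319340 = (4*9 - 762288345) + 378319340 = (36 - 762288345) + 378319340 = -762288309 + 378319340 = -383968969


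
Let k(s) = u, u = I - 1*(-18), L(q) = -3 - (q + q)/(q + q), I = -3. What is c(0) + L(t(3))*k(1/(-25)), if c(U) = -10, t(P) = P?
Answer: -70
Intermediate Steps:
L(q) = -4 (L(q) = -3 - 2*q/(2*q) = -3 - 2*q*1/(2*q) = -3 - 1*1 = -3 - 1 = -4)
u = 15 (u = -3 - 1*(-18) = -3 + 18 = 15)
k(s) = 15
c(0) + L(t(3))*k(1/(-25)) = -10 - 4*15 = -10 - 60 = -70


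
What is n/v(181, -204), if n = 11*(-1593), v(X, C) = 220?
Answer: -1593/20 ≈ -79.650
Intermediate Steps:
n = -17523
n/v(181, -204) = -17523/220 = -17523*1/220 = -1593/20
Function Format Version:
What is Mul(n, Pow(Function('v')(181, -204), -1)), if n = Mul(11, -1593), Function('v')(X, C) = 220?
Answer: Rational(-1593, 20) ≈ -79.650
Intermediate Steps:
n = -17523
Mul(n, Pow(Function('v')(181, -204), -1)) = Mul(-17523, Pow(220, -1)) = Mul(-17523, Rational(1, 220)) = Rational(-1593, 20)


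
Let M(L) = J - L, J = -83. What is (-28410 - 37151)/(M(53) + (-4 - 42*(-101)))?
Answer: -65561/4102 ≈ -15.983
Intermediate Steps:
M(L) = -83 - L
(-28410 - 37151)/(M(53) + (-4 - 42*(-101))) = (-28410 - 37151)/((-83 - 1*53) + (-4 - 42*(-101))) = -65561/((-83 - 53) + (-4 + 4242)) = -65561/(-136 + 4238) = -65561/4102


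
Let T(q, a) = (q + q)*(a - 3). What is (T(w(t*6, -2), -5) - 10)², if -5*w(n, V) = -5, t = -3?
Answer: 676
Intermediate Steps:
w(n, V) = 1 (w(n, V) = -⅕*(-5) = 1)
T(q, a) = 2*q*(-3 + a) (T(q, a) = (2*q)*(-3 + a) = 2*q*(-3 + a))
(T(w(t*6, -2), -5) - 10)² = (2*1*(-3 - 5) - 10)² = (2*1*(-8) - 10)² = (-16 - 10)² = (-26)² = 676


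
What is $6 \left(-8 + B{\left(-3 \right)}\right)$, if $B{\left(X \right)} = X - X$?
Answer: $-48$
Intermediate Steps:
$B{\left(X \right)} = 0$
$6 \left(-8 + B{\left(-3 \right)}\right) = 6 \left(-8 + 0\right) = 6 \left(-8\right) = -48$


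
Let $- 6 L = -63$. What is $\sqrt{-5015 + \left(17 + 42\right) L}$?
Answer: $\frac{i \sqrt{17582}}{2} \approx 66.299 i$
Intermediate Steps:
$L = \frac{21}{2}$ ($L = \left(- \frac{1}{6}\right) \left(-63\right) = \frac{21}{2} \approx 10.5$)
$\sqrt{-5015 + \left(17 + 42\right) L} = \sqrt{-5015 + \left(17 + 42\right) \frac{21}{2}} = \sqrt{-5015 + 59 \cdot \frac{21}{2}} = \sqrt{-5015 + \frac{1239}{2}} = \sqrt{- \frac{8791}{2}} = \frac{i \sqrt{17582}}{2}$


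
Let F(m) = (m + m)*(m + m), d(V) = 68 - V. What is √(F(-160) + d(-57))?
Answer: 5*√4101 ≈ 320.20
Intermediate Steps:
F(m) = 4*m² (F(m) = (2*m)*(2*m) = 4*m²)
√(F(-160) + d(-57)) = √(4*(-160)² + (68 - 1*(-57))) = √(4*25600 + (68 + 57)) = √(102400 + 125) = √102525 = 5*√4101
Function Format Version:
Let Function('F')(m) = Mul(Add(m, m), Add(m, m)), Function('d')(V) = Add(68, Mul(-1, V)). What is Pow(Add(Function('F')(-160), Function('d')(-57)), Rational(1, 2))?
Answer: Mul(5, Pow(4101, Rational(1, 2))) ≈ 320.20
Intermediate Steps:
Function('F')(m) = Mul(4, Pow(m, 2)) (Function('F')(m) = Mul(Mul(2, m), Mul(2, m)) = Mul(4, Pow(m, 2)))
Pow(Add(Function('F')(-160), Function('d')(-57)), Rational(1, 2)) = Pow(Add(Mul(4, Pow(-160, 2)), Add(68, Mul(-1, -57))), Rational(1, 2)) = Pow(Add(Mul(4, 25600), Add(68, 57)), Rational(1, 2)) = Pow(Add(102400, 125), Rational(1, 2)) = Pow(102525, Rational(1, 2)) = Mul(5, Pow(4101, Rational(1, 2)))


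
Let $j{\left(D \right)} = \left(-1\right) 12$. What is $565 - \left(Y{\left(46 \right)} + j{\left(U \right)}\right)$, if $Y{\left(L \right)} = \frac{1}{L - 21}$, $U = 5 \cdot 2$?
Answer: $\frac{14424}{25} \approx 576.96$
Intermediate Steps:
$U = 10$
$Y{\left(L \right)} = \frac{1}{-21 + L}$
$j{\left(D \right)} = -12$
$565 - \left(Y{\left(46 \right)} + j{\left(U \right)}\right) = 565 - \left(\frac{1}{-21 + 46} - 12\right) = 565 - \left(\frac{1}{25} - 12\right) = 565 - - \frac{299}{25} = 565 + \frac{299}{25} = \frac{14424}{25}$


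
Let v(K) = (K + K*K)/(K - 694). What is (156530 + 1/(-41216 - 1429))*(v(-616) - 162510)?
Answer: -47453471251912402/1862165 ≈ -2.5483e+10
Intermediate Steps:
v(K) = (K + K²)/(-694 + K)
(156530 + 1/(-41216 - 1429))*(v(-616) - 162510) = (156530 + 1/(-41216 - 1429))*(-616*(1 - 616)/(-694 - 616) - 162510) = (156530 + 1/(-42645))*(-616*(-615)/(-1310) - 162510) = (156530 - 1/42645)*(-616*(-1/1310)*(-615) - 162510) = 6675221849*(-37884/131 - 162510)/42645 = (6675221849/42645)*(-21326694/131) = -47453471251912402/1862165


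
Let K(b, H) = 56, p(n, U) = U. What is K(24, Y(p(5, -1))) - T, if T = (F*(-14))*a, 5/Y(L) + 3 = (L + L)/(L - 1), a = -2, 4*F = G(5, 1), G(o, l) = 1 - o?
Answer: 84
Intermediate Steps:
F = -1 (F = (1 - 1*5)/4 = (1 - 5)/4 = (1/4)*(-4) = -1)
Y(L) = 5/(-3 + 2*L/(-1 + L)) (Y(L) = 5/(-3 + (L + L)/(L - 1)) = 5/(-3 + (2*L)/(-1 + L)) = 5/(-3 + 2*L/(-1 + L)))
T = -28 (T = -1*(-14)*(-2) = 14*(-2) = -28)
K(24, Y(p(5, -1))) - T = 56 - 1*(-28) = 56 + 28 = 84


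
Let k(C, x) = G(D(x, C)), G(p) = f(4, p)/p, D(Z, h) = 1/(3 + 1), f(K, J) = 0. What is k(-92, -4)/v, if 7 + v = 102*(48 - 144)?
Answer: 0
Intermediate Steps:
D(Z, h) = 1/4
G(p) = 0 (G(p) = 0/p = 0)
v = -9799 (v = -7 + 102*(48 - 144) = -7 + 102*(-96) = -7 - 9792 = -9799)
k(C, x) = 0
k(-92, -4)/v = 0/(-9799) = 0*(-1/9799) = 0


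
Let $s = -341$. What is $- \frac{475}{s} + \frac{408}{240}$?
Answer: $\frac{10547}{3410} \approx 3.093$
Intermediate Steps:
$- \frac{475}{s} + \frac{408}{240} = - \frac{475}{-341} + \frac{408}{240} = \left(-475\right) \left(- \frac{1}{341}\right) + 408 \cdot \frac{1}{240} = \frac{475}{341} + \frac{17}{10} = \frac{10547}{3410}$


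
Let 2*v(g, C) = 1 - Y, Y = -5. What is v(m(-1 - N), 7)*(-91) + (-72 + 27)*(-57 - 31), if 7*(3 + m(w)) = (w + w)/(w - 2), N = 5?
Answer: 3687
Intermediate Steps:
m(w) = -3 + 2*w/(7*(-2 + w)) (m(w) = -3 + ((w + w)/(w - 2))/7 = -3 + ((2*w)/(-2 + w))/7 = -3 + (2*w/(-2 + w))/7 = -3 + 2*w/(7*(-2 + w)))
v(g, C) = 3 (v(g, C) = (1 - 1*(-5))/2 = (1 + 5)/2 = (½)*6 = 3)
v(m(-1 - N), 7)*(-91) + (-72 + 27)*(-57 - 31) = 3*(-91) + (-72 + 27)*(-57 - 31) = -273 - 45*(-88) = -273 + 3960 = 3687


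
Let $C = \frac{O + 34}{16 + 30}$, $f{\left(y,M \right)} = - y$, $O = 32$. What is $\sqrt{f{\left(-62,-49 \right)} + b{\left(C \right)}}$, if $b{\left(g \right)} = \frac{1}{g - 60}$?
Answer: $\frac{\sqrt{112462377}}{1347} \approx 7.8729$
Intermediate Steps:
$C = \frac{33}{23}$ ($C = \frac{32 + 34}{16 + 30} = \frac{66}{46} = 66 \cdot \frac{1}{46} = \frac{33}{23} \approx 1.4348$)
$b{\left(g \right)} = \frac{1}{-60 + g}$
$\sqrt{f{\left(-62,-49 \right)} + b{\left(C \right)}} = \sqrt{\left(-1\right) \left(-62\right) + \frac{1}{-60 + \frac{33}{23}}} = \sqrt{62 + \frac{1}{- \frac{1347}{23}}} = \sqrt{62 - \frac{23}{1347}} = \sqrt{\frac{83491}{1347}} = \frac{\sqrt{112462377}}{1347}$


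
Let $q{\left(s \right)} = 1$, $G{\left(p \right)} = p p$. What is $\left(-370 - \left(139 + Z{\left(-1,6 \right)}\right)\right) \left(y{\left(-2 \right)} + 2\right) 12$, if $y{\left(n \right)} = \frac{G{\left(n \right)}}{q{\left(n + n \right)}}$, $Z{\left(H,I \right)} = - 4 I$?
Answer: $-34920$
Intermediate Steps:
$G{\left(p \right)} = p^{2}$
$y{\left(n \right)} = n^{2}$ ($y{\left(n \right)} = \frac{n^{2}}{1} = n^{2} \cdot 1 = n^{2}$)
$\left(-370 - \left(139 + Z{\left(-1,6 \right)}\right)\right) \left(y{\left(-2 \right)} + 2\right) 12 = \left(-370 - \left(139 - 24\right)\right) \left(\left(-2\right)^{2} + 2\right) 12 = \left(-370 - 115\right) \left(4 + 2\right) 12 = \left(-370 + \left(-139 + 24\right)\right) 6 \cdot 12 = \left(-370 - 115\right) 72 = \left(-485\right) 72 = -34920$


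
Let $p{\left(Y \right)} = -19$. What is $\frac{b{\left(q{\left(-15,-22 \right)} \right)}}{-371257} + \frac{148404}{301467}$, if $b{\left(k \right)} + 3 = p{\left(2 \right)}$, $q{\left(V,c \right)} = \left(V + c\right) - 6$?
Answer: $\frac{18367552034}{37307244673} \approx 0.49233$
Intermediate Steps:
$q{\left(V,c \right)} = -6 + V + c$
$b{\left(k \right)} = -22$ ($b{\left(k \right)} = -3 - 19 = -22$)
$\frac{b{\left(q{\left(-15,-22 \right)} \right)}}{-371257} + \frac{148404}{301467} = - \frac{22}{-371257} + \frac{148404}{301467} = \left(-22\right) \left(- \frac{1}{371257}\right) + 148404 \cdot \frac{1}{301467} = \frac{22}{371257} + \frac{49468}{100489} = \frac{18367552034}{37307244673}$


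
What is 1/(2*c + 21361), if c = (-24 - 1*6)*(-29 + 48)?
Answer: 1/20221 ≈ 4.9454e-5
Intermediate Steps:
c = -570 (c = (-24 - 6)*19 = -30*19 = -570)
1/(2*c + 21361) = 1/(2*(-570) + 21361) = 1/(-1140 + 21361) = 1/20221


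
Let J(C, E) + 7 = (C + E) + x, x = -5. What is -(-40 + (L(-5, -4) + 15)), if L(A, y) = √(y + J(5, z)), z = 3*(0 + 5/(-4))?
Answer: 25 - I*√59/2 ≈ 25.0 - 3.8406*I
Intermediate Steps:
z = -15/4 (z = 3*(0 + 5*(-¼)) = 3*(0 - 5/4) = 3*(-5/4) = -15/4 ≈ -3.7500)
J(C, E) = -12 + C + E (J(C, E) = -7 + ((C + E) - 5) = -7 + (-5 + C + E) = -12 + C + E)
L(A, y) = √(-43/4 + y) (L(A, y) = √(y + (-12 + 5 - 15/4)) = √(y - 43/4) = √(-43/4 + y))
-(-40 + (L(-5, -4) + 15)) = -(-40 + (√(-43 + 4*(-4))/2 + 15)) = -(-40 + (√(-43 - 16)/2 + 15)) = -(-40 + (√(-59)/2 + 15)) = -(-40 + ((I*√59)/2 + 15)) = -(-40 + (I*√59/2 + 15)) = -(-40 + (15 + I*√59/2)) = -(-25 + I*√59/2) = 25 - I*√59/2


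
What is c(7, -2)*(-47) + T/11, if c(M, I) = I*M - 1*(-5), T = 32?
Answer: 4685/11 ≈ 425.91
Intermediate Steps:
c(M, I) = 5 + I*M (c(M, I) = I*M + 5 = 5 + I*M)
c(7, -2)*(-47) + T/11 = (5 - 2*7)*(-47) + 32/11 = (5 - 14)*(-47) + 32*(1/11) = -9*(-47) + 32/11 = 423 + 32/11 = 4685/11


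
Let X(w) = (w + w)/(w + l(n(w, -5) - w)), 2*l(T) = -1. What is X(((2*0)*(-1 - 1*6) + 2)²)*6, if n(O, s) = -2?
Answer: 96/7 ≈ 13.714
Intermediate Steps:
l(T) = -½ (l(T) = (½)*(-1) = -½)
X(w) = 2*w/(-½ + w) (X(w) = (w + w)/(w - ½) = (2*w)/(-½ + w) = 2*w/(-½ + w))
X(((2*0)*(-1 - 1*6) + 2)²)*6 = (4*((2*0)*(-1 - 1*6) + 2)²/(-1 + 2*((2*0)*(-1 - 1*6) + 2)²))*6 = (4*(0*(-1 - 6) + 2)²/(-1 + 2*(0*(-1 - 6) + 2)²))*6 = (4*(0*(-7) + 2)²/(-1 + 2*(0*(-7) + 2)²))*6 = (4*(0 + 2)²/(-1 + 2*(0 + 2)²))*6 = (4*2²/(-1 + 2*2²))*6 = (4*4/(-1 + 2*4))*6 = (4*4/(-1 + 8))*6 = (4*4/7)*6 = (4*4*(⅐))*6 = (16/7)*6 = 96/7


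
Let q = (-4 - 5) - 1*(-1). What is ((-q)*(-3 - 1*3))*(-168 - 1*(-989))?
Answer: -39408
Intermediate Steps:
q = -8 (q = -9 + 1 = -8)
((-q)*(-3 - 1*3))*(-168 - 1*(-989)) = ((-1*(-8))*(-3 - 1*3))*(-168 - 1*(-989)) = (8*(-3 - 3))*(-168 + 989) = (8*(-6))*821 = -48*821 = -39408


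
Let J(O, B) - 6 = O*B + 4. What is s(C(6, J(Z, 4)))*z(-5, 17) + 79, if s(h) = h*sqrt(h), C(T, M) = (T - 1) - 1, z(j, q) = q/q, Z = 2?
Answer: 87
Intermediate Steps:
J(O, B) = 10 + B*O (J(O, B) = 6 + (O*B + 4) = 6 + (B*O + 4) = 6 + (4 + B*O) = 10 + B*O)
z(j, q) = 1
C(T, M) = -2 + T (C(T, M) = (-1 + T) - 1 = -2 + T)
s(h) = h**(3/2)
s(C(6, J(Z, 4)))*z(-5, 17) + 79 = (-2 + 6)**(3/2)*1 + 79 = 4**(3/2)*1 + 79 = 8*1 + 79 = 8 + 79 = 87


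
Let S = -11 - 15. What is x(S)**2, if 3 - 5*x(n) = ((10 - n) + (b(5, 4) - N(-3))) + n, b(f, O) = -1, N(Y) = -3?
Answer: 81/25 ≈ 3.2400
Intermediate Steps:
S = -26
x(n) = -9/5 (x(n) = 3/5 - (((10 - n) + (-1 - 1*(-3))) + n)/5 = 3/5 - (((10 - n) + (-1 + 3)) + n)/5 = 3/5 - (((10 - n) + 2) + n)/5 = 3/5 - ((12 - n) + n)/5 = 3/5 - 1/5*12 = 3/5 - 12/5 = -9/5)
x(S)**2 = (-9/5)**2 = 81/25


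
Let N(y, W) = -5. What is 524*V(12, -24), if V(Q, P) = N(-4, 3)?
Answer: -2620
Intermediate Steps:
V(Q, P) = -5
524*V(12, -24) = 524*(-5) = -2620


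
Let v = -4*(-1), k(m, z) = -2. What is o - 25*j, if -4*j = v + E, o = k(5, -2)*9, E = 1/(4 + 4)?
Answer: 249/32 ≈ 7.7813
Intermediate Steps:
E = 1/8 ≈ 0.12500
v = 4
o = -18 (o = -2*9 = -18)
j = -33/32 (j = -(4 + 1/8)/4 = -1/4*33/8 = -33/32 ≈ -1.0313)
o - 25*j = -18 - 25*(-33/32) = -18 + 825/32 = 249/32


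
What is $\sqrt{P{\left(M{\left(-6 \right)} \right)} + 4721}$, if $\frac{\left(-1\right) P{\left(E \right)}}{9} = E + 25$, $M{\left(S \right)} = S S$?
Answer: $2 \sqrt{1043} \approx 64.591$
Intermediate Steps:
$M{\left(S \right)} = S^{2}$
$P{\left(E \right)} = -225 - 9 E$ ($P{\left(E \right)} = - 9 \left(E + 25\right) = - 9 \left(25 + E\right) = -225 - 9 E$)
$\sqrt{P{\left(M{\left(-6 \right)} \right)} + 4721} = \sqrt{\left(-225 - 9 \left(-6\right)^{2}\right) + 4721} = \sqrt{\left(-225 - 324\right) + 4721} = \sqrt{-549 + 4721} = \sqrt{4172} = 2 \sqrt{1043}$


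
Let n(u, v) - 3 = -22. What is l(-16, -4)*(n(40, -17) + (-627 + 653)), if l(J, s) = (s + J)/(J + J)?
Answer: 35/8 ≈ 4.3750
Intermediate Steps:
l(J, s) = (J + s)/(2*J) (l(J, s) = (J + s)/((2*J)) = (J + s)*(1/(2*J)) = (J + s)/(2*J))
n(u, v) = -19 (n(u, v) = 3 - 22 = -19)
l(-16, -4)*(n(40, -17) + (-627 + 653)) = ((½)*(-16 - 4)/(-16))*(-19 + (-627 + 653)) = ((½)*(-1/16)*(-20))*(-19 + 26) = (5/8)*7 = 35/8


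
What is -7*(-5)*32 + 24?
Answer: 1144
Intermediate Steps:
-7*(-5)*32 + 24 = 35*32 + 24 = 1120 + 24 = 1144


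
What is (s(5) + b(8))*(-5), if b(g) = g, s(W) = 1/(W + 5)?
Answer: -81/2 ≈ -40.500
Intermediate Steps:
s(W) = 1/(5 + W)
(s(5) + b(8))*(-5) = (1/(5 + 5) + 8)*(-5) = (1/10 + 8)*(-5) = (⅒ + 8)*(-5) = (81/10)*(-5) = -81/2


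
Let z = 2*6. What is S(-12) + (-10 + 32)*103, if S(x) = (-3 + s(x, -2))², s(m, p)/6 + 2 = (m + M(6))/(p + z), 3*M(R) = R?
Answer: 2707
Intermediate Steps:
z = 12
M(R) = R/3
s(m, p) = -12 + 6*(2 + m)/(12 + p) (s(m, p) = -12 + 6*((m + (⅓)*6)/(p + 12)) = -12 + 6*((m + 2)/(12 + p)) = -12 + 6*((2 + m)/(12 + p)) = -12 + 6*(2 + m)/(12 + p))
S(x) = (-69/5 + 3*x/5)² (S(x) = (-3 + 6*(-22 + x - 2*(-2))/(12 - 2))² = (-3 + 6*(-22 + x + 4)/10)² = (-3 + 6*(⅒)*(-18 + x))² = (-3 + (-54/5 + 3*x/5))² = (-69/5 + 3*x/5)²)
S(-12) + (-10 + 32)*103 = 9*(-23 - 12)²/25 + (-10 + 32)*103 = (9/25)*(-35)² + 22*103 = (9/25)*1225 + 2266 = 441 + 2266 = 2707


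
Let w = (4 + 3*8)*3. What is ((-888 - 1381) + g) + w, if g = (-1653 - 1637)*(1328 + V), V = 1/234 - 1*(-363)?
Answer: -651173920/117 ≈ -5.5656e+6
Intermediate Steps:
V = 84943/234 (V = 1/234 + 363 = 84943/234 ≈ 363.00)
g = -650918275/117 (g = (-1653 - 1637)*(1328 + 84943/234) = -3290*395695/234 = -650918275/117 ≈ -5.5634e+6)
w = 84 (w = (4 + 24)*3 = 28*3 = 84)
((-888 - 1381) + g) + w = ((-888 - 1381) - 650918275/117) + 84 = (-2269 - 650918275/117) + 84 = -651183748/117 + 84 = -651173920/117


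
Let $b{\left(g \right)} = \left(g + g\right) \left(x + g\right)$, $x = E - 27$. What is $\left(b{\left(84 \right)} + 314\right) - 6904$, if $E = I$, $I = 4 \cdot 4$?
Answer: $5674$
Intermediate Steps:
$I = 16$
$E = 16$
$x = -11$ ($x = 16 - 27 = -11$)
$b{\left(g \right)} = 2 g \left(-11 + g\right)$ ($b{\left(g \right)} = \left(g + g\right) \left(-11 + g\right) = 2 g \left(-11 + g\right)$)
$\left(b{\left(84 \right)} + 314\right) - 6904 = \left(2 \cdot 84 \left(-11 + 84\right) + 314\right) - 6904 = \left(2 \cdot 84 \cdot 73 + 314\right) - 6904 = \left(12264 + 314\right) - 6904 = 12578 - 6904 = 5674$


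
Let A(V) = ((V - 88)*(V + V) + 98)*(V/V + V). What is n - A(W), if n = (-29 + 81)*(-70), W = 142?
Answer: -2210702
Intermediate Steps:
n = -3640 (n = 52*(-70) = -3640)
A(V) = (1 + V)*(98 + 2*V*(-88 + V)) (A(V) = ((-88 + V)*(2*V) + 98)*(1 + V) = (2*V*(-88 + V) + 98)*(1 + V) = (98 + 2*V*(-88 + V))*(1 + V) = (1 + V)*(98 + 2*V*(-88 + V)))
n - A(W) = -3640 - (98 - 174*142² - 78*142 + 2*142³) = -3640 - (98 - 174*20164 - 11076 + 2*2863288) = -3640 - (98 - 3508536 - 11076 + 5726576) = -3640 - 1*2207062 = -3640 - 2207062 = -2210702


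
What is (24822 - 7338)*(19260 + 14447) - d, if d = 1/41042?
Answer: 24187412701895/41042 ≈ 5.8933e+8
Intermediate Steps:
d = 1/41042 ≈ 2.4365e-5
(24822 - 7338)*(19260 + 14447) - d = (24822 - 7338)*(19260 + 14447) - 1*1/41042 = 17484*33707 - 1/41042 = 589333188 - 1/41042 = 24187412701895/41042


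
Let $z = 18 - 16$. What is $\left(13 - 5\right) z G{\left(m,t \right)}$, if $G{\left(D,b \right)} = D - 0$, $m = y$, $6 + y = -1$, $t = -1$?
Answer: $-112$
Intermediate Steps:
$y = -7$ ($y = -6 - 1 = -7$)
$m = -7$
$z = 2$ ($z = 18 - 16 = 2$)
$G{\left(D,b \right)} = D$ ($G{\left(D,b \right)} = D + 0 = D$)
$\left(13 - 5\right) z G{\left(m,t \right)} = \left(13 - 5\right) 2 \left(-7\right) = 8 \cdot 2 \left(-7\right) = 16 \left(-7\right) = -112$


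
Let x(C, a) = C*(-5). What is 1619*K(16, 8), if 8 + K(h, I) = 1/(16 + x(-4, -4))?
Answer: -464653/36 ≈ -12907.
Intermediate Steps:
x(C, a) = -5*C
K(h, I) = -287/36 (K(h, I) = -8 + 1/(16 - 5*(-4)) = -8 + 1/(16 + 20) = -8 + 1/36 = -287/36)
1619*K(16, 8) = 1619*(-287/36) = -464653/36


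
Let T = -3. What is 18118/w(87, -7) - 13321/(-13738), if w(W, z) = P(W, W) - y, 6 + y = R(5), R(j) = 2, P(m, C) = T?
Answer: 248918405/13738 ≈ 18119.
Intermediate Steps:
P(m, C) = -3
y = -4 (y = -6 + 2 = -4)
w(W, z) = 1 (w(W, z) = -3 - 1*(-4) = -3 + 4 = 1)
18118/w(87, -7) - 13321/(-13738) = 18118/1 - 13321/(-13738) = 18118*1 - 13321*(-1/13738) = 18118 + 13321/13738 = 248918405/13738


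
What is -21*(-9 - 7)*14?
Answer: 4704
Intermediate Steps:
-21*(-9 - 7)*14 = -21*(-16)*14 = 336*14 = 4704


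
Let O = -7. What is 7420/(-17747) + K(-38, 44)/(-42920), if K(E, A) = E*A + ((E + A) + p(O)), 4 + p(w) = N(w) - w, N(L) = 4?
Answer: -289024127/761701240 ≈ -0.37945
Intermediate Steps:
p(w) = -w (p(w) = -4 + (4 - w) = -w)
K(E, A) = 7 + A + E + A*E (K(E, A) = E*A + ((E + A) - 1*(-7)) = A*E + ((A + E) + 7) = A*E + (7 + A + E) = 7 + A + E + A*E)
7420/(-17747) + K(-38, 44)/(-42920) = 7420/(-17747) + (7 + 44 - 38 + 44*(-38))/(-42920) = 7420*(-1/17747) + (7 + 44 - 38 - 1672)*(-1/42920) = -7420/17747 - 1659*(-1/42920) = -7420/17747 + 1659/42920 = -289024127/761701240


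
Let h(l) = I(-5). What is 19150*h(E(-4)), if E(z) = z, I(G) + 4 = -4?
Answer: -153200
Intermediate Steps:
I(G) = -8 (I(G) = -4 - 4 = -8)
h(l) = -8
19150*h(E(-4)) = 19150*(-8) = -153200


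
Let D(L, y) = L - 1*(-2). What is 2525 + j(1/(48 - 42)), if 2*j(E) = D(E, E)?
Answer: 30313/12 ≈ 2526.1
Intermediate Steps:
D(L, y) = 2 + L (D(L, y) = L + 2 = 2 + L)
j(E) = 1 + E/2 (j(E) = (2 + E)/2 = 1 + E/2)
2525 + j(1/(48 - 42)) = 2525 + (1 + 1/(2*(48 - 42))) = 2525 + (1 + (½)/6) = 2525 + (1 + (½)*(⅙)) = 2525 + (1 + 1/12) = 2525 + 13/12 = 30313/12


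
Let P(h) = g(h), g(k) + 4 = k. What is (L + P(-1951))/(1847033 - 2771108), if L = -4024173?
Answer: 4026128/924075 ≈ 4.3569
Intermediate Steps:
g(k) = -4 + k
P(h) = -4 + h
(L + P(-1951))/(1847033 - 2771108) = (-4024173 + (-4 - 1951))/(1847033 - 2771108) = (-4024173 - 1955)/(-924075) = -4026128*(-1/924075) = 4026128/924075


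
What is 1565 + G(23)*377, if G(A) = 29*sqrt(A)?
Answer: 1565 + 10933*sqrt(23) ≈ 53998.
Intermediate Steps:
1565 + G(23)*377 = 1565 + (29*sqrt(23))*377 = 1565 + 10933*sqrt(23)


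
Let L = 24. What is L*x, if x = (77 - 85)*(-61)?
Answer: 11712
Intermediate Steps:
x = 488 (x = -8*(-61) = 488)
L*x = 24*488 = 11712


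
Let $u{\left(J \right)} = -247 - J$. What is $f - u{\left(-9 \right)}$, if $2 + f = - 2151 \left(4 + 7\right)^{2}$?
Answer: $-260035$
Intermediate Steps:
$f = -260273$ ($f = -2 - 2151 \left(4 + 7\right)^{2} = -2 - 2151 \cdot 11^{2} = -2 - 260271 = -260273$)
$f - u{\left(-9 \right)} = -260273 - \left(-247 - -9\right) = -260273 - \left(-247 + 9\right) = -260273 - -238 = -260273 + 238 = -260035$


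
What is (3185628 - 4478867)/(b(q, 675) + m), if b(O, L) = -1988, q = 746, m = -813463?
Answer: 1293239/815451 ≈ 1.5859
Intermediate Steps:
(3185628 - 4478867)/(b(q, 675) + m) = (3185628 - 4478867)/(-1988 - 813463) = -1293239/(-815451) = -1293239*(-1/815451) = 1293239/815451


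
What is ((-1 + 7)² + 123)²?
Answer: 25281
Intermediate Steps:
((-1 + 7)² + 123)² = (6² + 123)² = (36 + 123)² = 159² = 25281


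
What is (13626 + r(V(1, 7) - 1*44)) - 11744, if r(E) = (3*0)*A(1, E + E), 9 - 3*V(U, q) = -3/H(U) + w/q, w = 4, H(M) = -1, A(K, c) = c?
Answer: 1882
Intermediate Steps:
V(U, q) = 2 - 4/(3*q) (V(U, q) = 3 - (-3/(-1) + 4/q)/3 = 3 - (-3*(-1) + 4/q)/3 = 3 - (3 + 4/q)/3 = 3 + (-1 - 4/(3*q)) = 2 - 4/(3*q))
r(E) = 0 (r(E) = (3*0)*(E + E) = 0*(2*E) = 0)
(13626 + r(V(1, 7) - 1*44)) - 11744 = (13626 + 0) - 11744 = 13626 - 11744 = 1882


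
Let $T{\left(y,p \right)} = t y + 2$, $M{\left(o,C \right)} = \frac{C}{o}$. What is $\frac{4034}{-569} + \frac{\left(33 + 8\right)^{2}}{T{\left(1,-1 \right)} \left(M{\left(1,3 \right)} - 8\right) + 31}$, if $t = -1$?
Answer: $\frac{851605}{14794} \approx 57.564$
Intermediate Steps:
$T{\left(y,p \right)} = 2 - y$ ($T{\left(y,p \right)} = - y + 2 = 2 - y$)
$\frac{4034}{-569} + \frac{\left(33 + 8\right)^{2}}{T{\left(1,-1 \right)} \left(M{\left(1,3 \right)} - 8\right) + 31} = \frac{4034}{-569} + \frac{\left(33 + 8\right)^{2}}{\left(2 - 1\right) \left(\frac{3}{1} - 8\right) + 31} = 4034 \left(- \frac{1}{569}\right) + \frac{41^{2}}{\left(2 - 1\right) \left(3 \cdot 1 - 8\right) + 31} = - \frac{4034}{569} + \frac{1681}{1 \left(3 - 8\right) + 31} = - \frac{4034}{569} + \frac{1681}{1 \left(-5\right) + 31} = - \frac{4034}{569} + \frac{1681}{-5 + 31} = - \frac{4034}{569} + \frac{1681}{26} = \frac{851605}{14794}$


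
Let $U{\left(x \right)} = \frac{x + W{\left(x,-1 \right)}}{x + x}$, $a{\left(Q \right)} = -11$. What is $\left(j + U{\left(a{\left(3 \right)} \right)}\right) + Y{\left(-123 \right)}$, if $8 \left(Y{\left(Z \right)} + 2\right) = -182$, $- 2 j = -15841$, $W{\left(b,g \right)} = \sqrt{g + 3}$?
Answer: $\frac{31585}{4} - \frac{\sqrt{2}}{22} \approx 7896.2$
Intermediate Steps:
$W{\left(b,g \right)} = \sqrt{3 + g}$
$j = \frac{15841}{2}$ ($j = \left(- \frac{1}{2}\right) \left(-15841\right) = \frac{15841}{2} \approx 7920.5$)
$U{\left(x \right)} = \frac{x + \sqrt{2}}{2 x}$ ($U{\left(x \right)} = \frac{x + \sqrt{3 - 1}}{x + x} = \frac{x + \sqrt{2}}{2 x}$)
$Y{\left(Z \right)} = - \frac{99}{4}$ ($Y{\left(Z \right)} = -2 + \frac{1}{8} \left(-182\right) = -2 - \frac{91}{4} = - \frac{99}{4}$)
$\left(j + U{\left(a{\left(3 \right)} \right)}\right) + Y{\left(-123 \right)} = \left(\frac{15841}{2} + \frac{-11 + \sqrt{2}}{2 \left(-11\right)}\right) - \frac{99}{4} = \left(\frac{15841}{2} + \frac{1}{2} \left(- \frac{1}{11}\right) \left(-11 + \sqrt{2}\right)\right) - \frac{99}{4} = \left(\frac{15841}{2} + \left(\frac{1}{2} - \frac{\sqrt{2}}{22}\right)\right) - \frac{99}{4} = \left(7921 - \frac{\sqrt{2}}{22}\right) - \frac{99}{4} = \frac{31585}{4} - \frac{\sqrt{2}}{22}$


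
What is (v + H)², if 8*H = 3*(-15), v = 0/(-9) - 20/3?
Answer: 87025/576 ≈ 151.08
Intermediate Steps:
v = -20/3 (v = 0*(-⅑) - 20*⅓ = 0 - 20/3 = -20/3 ≈ -6.6667)
H = -45/8 (H = (3*(-15))/8 = (⅛)*(-45) = -45/8 ≈ -5.6250)
(v + H)² = (-20/3 - 45/8)² = (-295/24)² = 87025/576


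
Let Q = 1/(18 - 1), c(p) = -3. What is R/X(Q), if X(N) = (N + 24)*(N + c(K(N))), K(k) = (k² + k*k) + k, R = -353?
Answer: 102017/20450 ≈ 4.9886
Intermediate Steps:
K(k) = k + 2*k² (K(k) = (k² + k²) + k = 2*k² + k = k + 2*k²)
Q = 1/17 ≈ 0.058824
X(N) = (-3 + N)*(24 + N) (X(N) = (N + 24)*(N - 3) = (24 + N)*(-3 + N) = (-3 + N)*(24 + N))
R/X(Q) = -353/(-72 + (1/17)² + 21*(1/17)) = -353/(-72 + 1/289 + 21/17) = -353/(-20450/289) = -353*(-289/20450) = 102017/20450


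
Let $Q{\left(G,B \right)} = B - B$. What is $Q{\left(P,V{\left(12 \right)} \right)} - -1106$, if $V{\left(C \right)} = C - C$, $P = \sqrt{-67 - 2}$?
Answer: $1106$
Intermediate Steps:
$P = i \sqrt{69}$ ($P = \sqrt{-69} = i \sqrt{69} \approx 8.3066 i$)
$V{\left(C \right)} = 0$
$Q{\left(G,B \right)} = 0$
$Q{\left(P,V{\left(12 \right)} \right)} - -1106 = 0 - -1106 = 0 + 1106 = 1106$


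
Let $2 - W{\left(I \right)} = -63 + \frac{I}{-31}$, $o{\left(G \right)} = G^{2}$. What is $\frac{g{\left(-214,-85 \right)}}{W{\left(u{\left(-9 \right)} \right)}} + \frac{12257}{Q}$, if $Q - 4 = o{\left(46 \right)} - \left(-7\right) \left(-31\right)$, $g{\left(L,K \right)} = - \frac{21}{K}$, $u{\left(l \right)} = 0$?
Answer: $\frac{67759888}{10514075} \approx 6.4447$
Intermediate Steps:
$Q = 1903$ ($Q = 4 + \left(46^{2} - \left(-7\right) \left(-31\right)\right) = 4 + \left(2116 - 217\right) = 4 + 1899 = 1903$)
$W{\left(I \right)} = 65 + \frac{I}{31}$ ($W{\left(I \right)} = 2 - \left(-63 + \frac{I}{-31}\right) = 2 - \left(-63 + I \left(- \frac{1}{31}\right)\right) = 2 - \left(-63 - \frac{I}{31}\right) = 2 + \left(63 + \frac{I}{31}\right) = 65 + \frac{I}{31}$)
$\frac{g{\left(-214,-85 \right)}}{W{\left(u{\left(-9 \right)} \right)}} + \frac{12257}{Q} = \frac{\left(-21\right) \frac{1}{-85}}{65 + \frac{1}{31} \cdot 0} + \frac{12257}{1903} = \frac{\left(-21\right) \left(- \frac{1}{85}\right)}{65 + 0} + 12257 \cdot \frac{1}{1903} = \frac{21}{85 \cdot 65} + \frac{12257}{1903} = \frac{21}{85} \cdot \frac{1}{65} + \frac{12257}{1903} = \frac{21}{5525} + \frac{12257}{1903} = \frac{67759888}{10514075}$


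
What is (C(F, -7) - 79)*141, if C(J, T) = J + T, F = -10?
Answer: -13536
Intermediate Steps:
(C(F, -7) - 79)*141 = ((-10 - 7) - 79)*141 = (-17 - 79)*141 = -96*141 = -13536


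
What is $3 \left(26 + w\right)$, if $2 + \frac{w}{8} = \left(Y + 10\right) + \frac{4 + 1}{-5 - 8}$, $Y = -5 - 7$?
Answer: $- \frac{354}{13} \approx -27.231$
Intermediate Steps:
$Y = -12$
$w = - \frac{456}{13}$ ($w = -16 + 8 \left(\left(-12 + 10\right) + \frac{4 + 1}{-5 - 8}\right) = -16 + 8 \left(-2 + \frac{5}{-13}\right) = -16 + 8 \left(-2 + 5 \left(- \frac{1}{13}\right)\right) = -16 + 8 \left(-2 - \frac{5}{13}\right) = -16 + 8 \left(- \frac{31}{13}\right) = -16 - \frac{248}{13} = - \frac{456}{13} \approx -35.077$)
$3 \left(26 + w\right) = 3 \left(26 - \frac{456}{13}\right) = 3 \left(- \frac{118}{13}\right) = - \frac{354}{13}$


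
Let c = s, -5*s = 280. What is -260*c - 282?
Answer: 14278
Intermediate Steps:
s = -56 (s = -⅕*280 = -56)
c = -56
-260*c - 282 = -260*(-56) - 282 = 14560 - 282 = 14278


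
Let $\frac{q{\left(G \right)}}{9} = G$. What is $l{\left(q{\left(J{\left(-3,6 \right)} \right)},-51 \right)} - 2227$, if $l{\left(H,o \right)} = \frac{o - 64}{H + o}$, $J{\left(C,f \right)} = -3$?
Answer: $- \frac{173591}{78} \approx -2225.5$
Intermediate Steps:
$q{\left(G \right)} = 9 G$
$l{\left(H,o \right)} = \frac{-64 + o}{H + o}$
$l{\left(q{\left(J{\left(-3,6 \right)} \right)},-51 \right)} - 2227 = \frac{-64 - 51}{9 \left(-3\right) - 51} - 2227 = \frac{1}{-27 - 51} \left(-115\right) - 2227 = \frac{1}{-78} \left(-115\right) - 2227 = \left(- \frac{1}{78}\right) \left(-115\right) - 2227 = \frac{115}{78} - 2227 = - \frac{173591}{78}$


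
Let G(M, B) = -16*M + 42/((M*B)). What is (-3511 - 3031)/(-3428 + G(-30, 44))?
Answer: 1439240/648567 ≈ 2.2191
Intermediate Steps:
G(M, B) = -16*M + 42/(B*M) (G(M, B) = -16*M + 42/((B*M)) = -16*M + 42*(1/(B*M)) = -16*M + 42/(B*M))
(-3511 - 3031)/(-3428 + G(-30, 44)) = (-3511 - 3031)/(-3428 + (-16*(-30) + 42/(44*(-30)))) = -6542/(-3428 + (480 + 42*(1/44)*(-1/30))) = -6542/(-3428 + (480 - 7/220)) = -6542/(-3428 + 105593/220) = -6542/(-648567/220) = -6542*(-220/648567) = 1439240/648567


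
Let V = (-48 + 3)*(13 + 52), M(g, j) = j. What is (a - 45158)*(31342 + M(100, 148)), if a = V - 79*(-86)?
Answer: -1300190610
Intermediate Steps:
V = -2925 (V = -45*65 = -2925)
a = 3869 (a = -2925 - 79*(-86) = -2925 + 6794 = 3869)
(a - 45158)*(31342 + M(100, 148)) = (3869 - 45158)*(31342 + 148) = -41289*31490 = -1300190610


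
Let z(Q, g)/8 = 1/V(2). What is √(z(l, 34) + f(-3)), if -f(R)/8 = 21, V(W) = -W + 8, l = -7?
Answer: 10*I*√15/3 ≈ 12.91*I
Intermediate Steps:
V(W) = 8 - W
z(Q, g) = 4/3 (z(Q, g) = 8/(8 - 1*2) = 8/(8 - 2) = 8/6 = 8*(⅙) = 4/3)
f(R) = -168 (f(R) = -8*21 = -168)
√(z(l, 34) + f(-3)) = √(4/3 - 168) = √(-500/3) = 10*I*√15/3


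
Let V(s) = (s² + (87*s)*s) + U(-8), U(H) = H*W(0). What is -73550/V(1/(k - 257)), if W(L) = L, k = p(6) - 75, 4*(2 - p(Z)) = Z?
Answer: -16165149975/176 ≈ -9.1847e+7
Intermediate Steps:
p(Z) = 2 - Z/4
k = -149/2 (k = (2 - ¼*6) - 75 = (2 - 3/2) - 75 = ½ - 75 = -149/2 ≈ -74.500)
U(H) = 0 (U(H) = H*0 = 0)
V(s) = 88*s² (V(s) = (s² + (87*s)*s) + 0 = (s² + 87*s²) + 0 = 88*s² + 0 = 88*s²)
-73550/V(1/(k - 257)) = -73550*(-149/2 - 257)²/88 = -73550/(88*(1/(-663/2))²) = -73550/(88*(-2/663)²) = -73550/(88*(4/439569)) = -73550/352/439569 = -73550*439569/352 = -16165149975/176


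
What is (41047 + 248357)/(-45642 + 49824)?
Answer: 48234/697 ≈ 69.202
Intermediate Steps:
(41047 + 248357)/(-45642 + 49824) = 289404/4182 = 289404*(1/4182) = 48234/697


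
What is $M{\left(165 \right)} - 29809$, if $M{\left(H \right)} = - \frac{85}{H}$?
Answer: $- \frac{983714}{33} \approx -29810.0$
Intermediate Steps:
$M{\left(165 \right)} - 29809 = - \frac{85}{165} - 29809 = \left(-85\right) \frac{1}{165} - 29809 = - \frac{17}{33} - 29809 = - \frac{983714}{33}$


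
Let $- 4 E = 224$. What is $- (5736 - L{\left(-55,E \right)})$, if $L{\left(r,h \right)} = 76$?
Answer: $-5660$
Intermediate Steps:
$E = -56$ ($E = \left(- \frac{1}{4}\right) 224 = -56$)
$- (5736 - L{\left(-55,E \right)}) = - (5736 - 76) = \left(-1\right) 5660 = -5660$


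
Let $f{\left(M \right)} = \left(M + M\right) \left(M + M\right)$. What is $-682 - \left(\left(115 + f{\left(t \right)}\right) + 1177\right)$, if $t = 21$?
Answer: $-3738$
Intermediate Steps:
$f{\left(M \right)} = 4 M^{2}$ ($f{\left(M \right)} = 2 M 2 M = 4 M^{2}$)
$-682 - \left(\left(115 + f{\left(t \right)}\right) + 1177\right) = -682 - \left(\left(115 + 4 \cdot 21^{2}\right) + 1177\right) = -682 - \left(\left(115 + 4 \cdot 441\right) + 1177\right) = -682 - \left(\left(115 + 1764\right) + 1177\right) = -682 - \left(1879 + 1177\right) = -682 - 3056 = -3738$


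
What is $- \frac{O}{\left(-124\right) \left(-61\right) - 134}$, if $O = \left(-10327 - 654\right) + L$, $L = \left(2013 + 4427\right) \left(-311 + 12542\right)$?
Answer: $- \frac{78756659}{7430} \approx -10600.0$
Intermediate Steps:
$L = 78767640$ ($L = 6440 \cdot 12231 = 78767640$)
$O = 78756659$ ($O = \left(-10327 - 654\right) + 78767640 = -10981 + 78767640 = 78756659$)
$- \frac{O}{\left(-124\right) \left(-61\right) - 134} = - \frac{78756659}{\left(-124\right) \left(-61\right) - 134} = - \frac{78756659}{7564 - 134} = - \frac{78756659}{7430}$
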